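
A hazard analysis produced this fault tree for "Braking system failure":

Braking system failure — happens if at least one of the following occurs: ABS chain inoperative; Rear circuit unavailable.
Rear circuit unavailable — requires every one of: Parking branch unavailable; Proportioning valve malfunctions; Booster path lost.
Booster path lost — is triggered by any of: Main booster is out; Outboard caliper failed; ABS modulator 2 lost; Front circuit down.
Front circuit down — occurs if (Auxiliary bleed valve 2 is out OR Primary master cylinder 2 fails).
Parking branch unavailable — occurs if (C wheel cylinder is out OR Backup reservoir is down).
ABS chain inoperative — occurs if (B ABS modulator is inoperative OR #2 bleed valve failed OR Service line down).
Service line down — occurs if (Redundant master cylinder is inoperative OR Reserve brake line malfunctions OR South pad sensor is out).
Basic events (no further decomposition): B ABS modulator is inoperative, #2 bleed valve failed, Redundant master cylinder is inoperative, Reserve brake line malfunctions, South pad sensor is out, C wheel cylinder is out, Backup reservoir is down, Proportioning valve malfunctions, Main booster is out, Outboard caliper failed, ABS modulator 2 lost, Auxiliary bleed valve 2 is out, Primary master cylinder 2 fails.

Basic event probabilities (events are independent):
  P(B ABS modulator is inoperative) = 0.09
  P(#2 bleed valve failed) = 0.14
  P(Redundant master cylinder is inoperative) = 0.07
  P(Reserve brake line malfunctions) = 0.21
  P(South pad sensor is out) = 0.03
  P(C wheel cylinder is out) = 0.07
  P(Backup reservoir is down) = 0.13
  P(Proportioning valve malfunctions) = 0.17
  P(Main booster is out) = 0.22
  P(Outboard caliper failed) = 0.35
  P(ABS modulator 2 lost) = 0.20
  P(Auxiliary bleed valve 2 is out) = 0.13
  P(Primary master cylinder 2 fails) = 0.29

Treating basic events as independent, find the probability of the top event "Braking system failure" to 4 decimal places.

P(Service line down) [OR] = 1 − (1−0.07) × (1−0.21) × (1−0.03) = 0.287341
P(ABS chain inoperative) [OR] = 1 − (1−0.09) × (1−0.14) × (1−0.287341) = 0.442273
P(Parking branch unavailable) [OR] = 1 − (1−0.07) × (1−0.13) = 0.190900
P(Front circuit down) [OR] = 1 − (1−0.13) × (1−0.29) = 0.382300
P(Booster path lost) [OR] = 1 − (1−0.22) × (1−0.35) × (1−0.20) × (1−0.382300) = 0.749461
P(Rear circuit unavailable) [AND] = 0.190900 × 0.17 × 0.749461 = 0.024322
P(Braking system failure) [OR] = 1 − (1−0.442273) × (1−0.024322) = 0.455838
Rounded to 4 decimal places: P(Braking system failure) ≈ 0.4558.

0.4558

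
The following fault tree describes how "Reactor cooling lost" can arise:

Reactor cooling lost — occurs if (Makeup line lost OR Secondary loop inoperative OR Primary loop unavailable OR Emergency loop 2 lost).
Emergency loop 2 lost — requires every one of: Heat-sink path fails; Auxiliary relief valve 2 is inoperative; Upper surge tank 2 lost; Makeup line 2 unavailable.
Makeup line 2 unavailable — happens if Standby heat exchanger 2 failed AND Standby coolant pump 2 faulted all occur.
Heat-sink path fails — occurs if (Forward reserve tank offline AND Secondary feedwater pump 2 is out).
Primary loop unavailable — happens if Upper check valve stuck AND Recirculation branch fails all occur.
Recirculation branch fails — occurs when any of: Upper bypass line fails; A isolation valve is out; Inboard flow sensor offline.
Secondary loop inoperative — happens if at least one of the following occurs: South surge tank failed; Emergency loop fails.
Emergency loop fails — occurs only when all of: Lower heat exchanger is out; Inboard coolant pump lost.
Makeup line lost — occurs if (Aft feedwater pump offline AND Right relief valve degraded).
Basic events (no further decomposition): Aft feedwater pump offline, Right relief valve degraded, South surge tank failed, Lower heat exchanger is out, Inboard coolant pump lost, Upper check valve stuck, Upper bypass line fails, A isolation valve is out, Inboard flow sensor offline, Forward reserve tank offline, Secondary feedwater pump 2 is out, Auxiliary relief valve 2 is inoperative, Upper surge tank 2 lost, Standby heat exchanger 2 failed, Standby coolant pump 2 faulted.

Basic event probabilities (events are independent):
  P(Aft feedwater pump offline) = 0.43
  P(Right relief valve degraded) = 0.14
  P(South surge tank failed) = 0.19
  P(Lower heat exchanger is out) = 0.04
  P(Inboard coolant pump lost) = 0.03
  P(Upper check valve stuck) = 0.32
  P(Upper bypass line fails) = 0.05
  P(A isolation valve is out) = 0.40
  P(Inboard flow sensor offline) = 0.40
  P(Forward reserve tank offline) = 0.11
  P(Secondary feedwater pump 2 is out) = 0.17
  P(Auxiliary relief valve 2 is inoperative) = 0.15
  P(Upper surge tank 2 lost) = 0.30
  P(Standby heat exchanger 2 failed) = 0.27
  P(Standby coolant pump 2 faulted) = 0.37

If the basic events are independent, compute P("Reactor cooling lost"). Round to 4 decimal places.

P(Makeup line lost) [AND] = 0.43 × 0.14 = 0.060200
P(Emergency loop fails) [AND] = 0.04 × 0.03 = 0.001200
P(Secondary loop inoperative) [OR] = 1 − (1−0.19) × (1−0.001200) = 0.190972
P(Recirculation branch fails) [OR] = 1 − (1−0.05) × (1−0.40) × (1−0.40) = 0.658000
P(Primary loop unavailable) [AND] = 0.32 × 0.658000 = 0.210560
P(Heat-sink path fails) [AND] = 0.11 × 0.17 = 0.018700
P(Makeup line 2 unavailable) [AND] = 0.27 × 0.37 = 0.099900
P(Emergency loop 2 lost) [AND] = 0.018700 × 0.15 × 0.30 × 0.099900 = 0.000084
P(Reactor cooling lost) [OR] = 1 − (1−0.060200) × (1−0.190972) × (1−0.210560) × (1−0.000084) = 0.399820
Rounded to 4 decimal places: P(Reactor cooling lost) ≈ 0.3998.

0.3998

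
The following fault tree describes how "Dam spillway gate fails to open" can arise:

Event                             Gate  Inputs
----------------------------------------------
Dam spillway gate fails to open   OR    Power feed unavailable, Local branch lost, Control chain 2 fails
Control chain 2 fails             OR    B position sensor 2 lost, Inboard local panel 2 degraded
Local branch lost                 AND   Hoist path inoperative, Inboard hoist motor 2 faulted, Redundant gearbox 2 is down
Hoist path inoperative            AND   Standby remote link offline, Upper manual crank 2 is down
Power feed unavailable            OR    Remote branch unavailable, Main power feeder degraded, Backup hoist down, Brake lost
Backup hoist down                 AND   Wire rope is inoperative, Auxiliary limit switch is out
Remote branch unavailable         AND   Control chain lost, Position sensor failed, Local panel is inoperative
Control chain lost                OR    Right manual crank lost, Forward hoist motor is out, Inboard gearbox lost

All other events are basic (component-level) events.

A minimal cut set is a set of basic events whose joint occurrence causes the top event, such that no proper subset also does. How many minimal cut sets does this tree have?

Control chain lost [OR]: union of children's cut sets → 3 cut set(s).
Remote branch unavailable [AND]: one cut set from each child combined → 3 × 1 × 1 = 3 cut set(s).
Backup hoist down [AND]: one cut set from each child combined → 1 × 1 = 1 cut set(s).
Power feed unavailable [OR]: union of children's cut sets → 6 cut set(s).
Hoist path inoperative [AND]: one cut set from each child combined → 1 × 1 = 1 cut set(s).
Local branch lost [AND]: one cut set from each child combined → 1 × 1 × 1 = 1 cut set(s).
Control chain 2 fails [OR]: union of children's cut sets → 2 cut set(s).
Dam spillway gate fails to open [OR]: union of children's cut sets → 9 cut set(s).
Minimal cut sets: {Local panel is inoperative, Position sensor failed, Right manual crank lost}; {Forward hoist motor is out, Local panel is inoperative, Position sensor failed}; {Inboard gearbox lost, Local panel is inoperative, Position sensor failed}; {Main power feeder degraded}; {Auxiliary limit switch is out, Wire rope is inoperative}; {Brake lost}; {Inboard hoist motor 2 faulted, Redundant gearbox 2 is down, Standby remote link offline, Upper manual crank 2 is down}; {B position sensor 2 lost}; {Inboard local panel 2 degraded}.

9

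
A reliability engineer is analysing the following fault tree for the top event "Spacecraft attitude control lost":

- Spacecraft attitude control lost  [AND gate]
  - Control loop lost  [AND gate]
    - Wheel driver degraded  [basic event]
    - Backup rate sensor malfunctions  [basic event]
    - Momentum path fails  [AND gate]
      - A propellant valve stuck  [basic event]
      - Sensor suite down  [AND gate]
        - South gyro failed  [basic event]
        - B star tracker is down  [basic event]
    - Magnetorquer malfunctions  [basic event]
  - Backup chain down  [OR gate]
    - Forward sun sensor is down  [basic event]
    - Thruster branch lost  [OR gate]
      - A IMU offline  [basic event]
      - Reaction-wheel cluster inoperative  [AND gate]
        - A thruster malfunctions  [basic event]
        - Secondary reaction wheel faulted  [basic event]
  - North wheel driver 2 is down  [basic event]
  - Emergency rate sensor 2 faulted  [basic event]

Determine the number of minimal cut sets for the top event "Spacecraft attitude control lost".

3

Sensor suite down [AND]: one cut set from each child combined → 1 × 1 = 1 cut set(s).
Momentum path fails [AND]: one cut set from each child combined → 1 × 1 = 1 cut set(s).
Control loop lost [AND]: one cut set from each child combined → 1 × 1 × 1 × 1 = 1 cut set(s).
Reaction-wheel cluster inoperative [AND]: one cut set from each child combined → 1 × 1 = 1 cut set(s).
Thruster branch lost [OR]: union of children's cut sets → 2 cut set(s).
Backup chain down [OR]: union of children's cut sets → 3 cut set(s).
Spacecraft attitude control lost [AND]: one cut set from each child combined → 1 × 3 × 1 × 1 = 3 cut set(s).
Minimal cut sets: {A propellant valve stuck, B star tracker is down, Backup rate sensor malfunctions, Emergency rate sensor 2 faulted, Forward sun sensor is down, Magnetorquer malfunctions, North wheel driver 2 is down, South gyro failed, Wheel driver degraded}; {A IMU offline, A propellant valve stuck, B star tracker is down, Backup rate sensor malfunctions, Emergency rate sensor 2 faulted, Magnetorquer malfunctions, North wheel driver 2 is down, South gyro failed, Wheel driver degraded}; {A propellant valve stuck, A thruster malfunctions, B star tracker is down, Backup rate sensor malfunctions, Emergency rate sensor 2 faulted, Magnetorquer malfunctions, North wheel driver 2 is down, Secondary reaction wheel faulted, South gyro failed, Wheel driver degraded}.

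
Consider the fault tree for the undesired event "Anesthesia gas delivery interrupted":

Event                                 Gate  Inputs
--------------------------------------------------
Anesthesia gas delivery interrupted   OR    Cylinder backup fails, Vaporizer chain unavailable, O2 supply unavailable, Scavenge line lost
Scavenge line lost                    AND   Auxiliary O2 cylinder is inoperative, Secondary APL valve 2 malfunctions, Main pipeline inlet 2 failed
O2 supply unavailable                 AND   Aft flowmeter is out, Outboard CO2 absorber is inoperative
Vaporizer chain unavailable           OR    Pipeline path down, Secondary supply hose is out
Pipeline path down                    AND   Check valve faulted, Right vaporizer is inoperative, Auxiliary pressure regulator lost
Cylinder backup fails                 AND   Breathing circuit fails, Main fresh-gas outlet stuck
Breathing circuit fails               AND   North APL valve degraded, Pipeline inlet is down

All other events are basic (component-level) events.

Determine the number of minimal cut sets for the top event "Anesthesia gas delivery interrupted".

Breathing circuit fails [AND]: one cut set from each child combined → 1 × 1 = 1 cut set(s).
Cylinder backup fails [AND]: one cut set from each child combined → 1 × 1 = 1 cut set(s).
Pipeline path down [AND]: one cut set from each child combined → 1 × 1 × 1 = 1 cut set(s).
Vaporizer chain unavailable [OR]: union of children's cut sets → 2 cut set(s).
O2 supply unavailable [AND]: one cut set from each child combined → 1 × 1 = 1 cut set(s).
Scavenge line lost [AND]: one cut set from each child combined → 1 × 1 × 1 = 1 cut set(s).
Anesthesia gas delivery interrupted [OR]: union of children's cut sets → 5 cut set(s).
Minimal cut sets: {Main fresh-gas outlet stuck, North APL valve degraded, Pipeline inlet is down}; {Auxiliary pressure regulator lost, Check valve faulted, Right vaporizer is inoperative}; {Secondary supply hose is out}; {Aft flowmeter is out, Outboard CO2 absorber is inoperative}; {Auxiliary O2 cylinder is inoperative, Main pipeline inlet 2 failed, Secondary APL valve 2 malfunctions}.

5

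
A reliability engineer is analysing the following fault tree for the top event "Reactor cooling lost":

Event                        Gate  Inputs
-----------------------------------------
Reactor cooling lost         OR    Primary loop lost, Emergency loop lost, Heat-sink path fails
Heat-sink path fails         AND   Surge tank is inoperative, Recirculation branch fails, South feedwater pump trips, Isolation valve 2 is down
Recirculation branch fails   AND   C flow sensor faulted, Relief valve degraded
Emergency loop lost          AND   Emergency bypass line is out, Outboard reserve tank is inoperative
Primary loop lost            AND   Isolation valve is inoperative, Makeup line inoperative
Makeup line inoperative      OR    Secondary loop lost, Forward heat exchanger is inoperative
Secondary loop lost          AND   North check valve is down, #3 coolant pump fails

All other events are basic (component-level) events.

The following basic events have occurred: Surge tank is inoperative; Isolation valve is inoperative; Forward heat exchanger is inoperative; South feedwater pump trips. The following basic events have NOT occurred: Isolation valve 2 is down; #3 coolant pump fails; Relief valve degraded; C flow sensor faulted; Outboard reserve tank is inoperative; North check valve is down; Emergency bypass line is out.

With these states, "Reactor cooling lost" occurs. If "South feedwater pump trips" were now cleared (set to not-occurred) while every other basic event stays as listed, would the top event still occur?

Yes

Counterfactual: set "South feedwater pump trips" to not occurred.
Secondary loop lost [AND]: North check valve is down=not, #3 coolant pump fails=not → not all inputs occur → does not occur.
Makeup line inoperative [OR]: Secondary loop lost=not, Forward heat exchanger is inoperative=occurs → at least one input occurs → occurs.
Primary loop lost [AND]: Isolation valve is inoperative=occurs, Makeup line inoperative=occurs → all inputs occur → occurs.
Emergency loop lost [AND]: Emergency bypass line is out=not, Outboard reserve tank is inoperative=not → not all inputs occur → does not occur.
Recirculation branch fails [AND]: C flow sensor faulted=not, Relief valve degraded=not → not all inputs occur → does not occur.
Heat-sink path fails [AND]: Surge tank is inoperative=occurs, Recirculation branch fails=not, South feedwater pump trips=not, Isolation valve 2 is down=not → not all inputs occur → does not occur.
Reactor cooling lost [OR]: Primary loop lost=occurs, Emergency loop lost=not, Heat-sink path fails=not → at least one input occurs → occurs.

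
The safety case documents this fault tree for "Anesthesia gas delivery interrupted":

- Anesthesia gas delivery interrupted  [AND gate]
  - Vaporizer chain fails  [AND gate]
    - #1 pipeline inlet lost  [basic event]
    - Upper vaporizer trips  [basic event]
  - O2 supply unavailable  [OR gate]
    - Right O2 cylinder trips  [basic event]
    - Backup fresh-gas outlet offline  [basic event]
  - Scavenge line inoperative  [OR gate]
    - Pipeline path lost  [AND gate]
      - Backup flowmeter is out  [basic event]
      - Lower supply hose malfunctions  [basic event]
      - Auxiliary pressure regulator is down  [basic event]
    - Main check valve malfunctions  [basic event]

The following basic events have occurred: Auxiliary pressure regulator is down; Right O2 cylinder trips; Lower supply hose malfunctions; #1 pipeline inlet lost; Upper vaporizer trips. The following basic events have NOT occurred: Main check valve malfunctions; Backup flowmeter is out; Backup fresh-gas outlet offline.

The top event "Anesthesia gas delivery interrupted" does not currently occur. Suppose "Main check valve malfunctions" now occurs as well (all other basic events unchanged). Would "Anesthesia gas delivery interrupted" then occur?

Yes

Counterfactual: set "Main check valve malfunctions" to occurred.
Vaporizer chain fails [AND]: #1 pipeline inlet lost=occurs, Upper vaporizer trips=occurs → all inputs occur → occurs.
O2 supply unavailable [OR]: Right O2 cylinder trips=occurs, Backup fresh-gas outlet offline=not → at least one input occurs → occurs.
Pipeline path lost [AND]: Backup flowmeter is out=not, Lower supply hose malfunctions=occurs, Auxiliary pressure regulator is down=occurs → not all inputs occur → does not occur.
Scavenge line inoperative [OR]: Pipeline path lost=not, Main check valve malfunctions=occurs → at least one input occurs → occurs.
Anesthesia gas delivery interrupted [AND]: Vaporizer chain fails=occurs, O2 supply unavailable=occurs, Scavenge line inoperative=occurs → all inputs occur → occurs.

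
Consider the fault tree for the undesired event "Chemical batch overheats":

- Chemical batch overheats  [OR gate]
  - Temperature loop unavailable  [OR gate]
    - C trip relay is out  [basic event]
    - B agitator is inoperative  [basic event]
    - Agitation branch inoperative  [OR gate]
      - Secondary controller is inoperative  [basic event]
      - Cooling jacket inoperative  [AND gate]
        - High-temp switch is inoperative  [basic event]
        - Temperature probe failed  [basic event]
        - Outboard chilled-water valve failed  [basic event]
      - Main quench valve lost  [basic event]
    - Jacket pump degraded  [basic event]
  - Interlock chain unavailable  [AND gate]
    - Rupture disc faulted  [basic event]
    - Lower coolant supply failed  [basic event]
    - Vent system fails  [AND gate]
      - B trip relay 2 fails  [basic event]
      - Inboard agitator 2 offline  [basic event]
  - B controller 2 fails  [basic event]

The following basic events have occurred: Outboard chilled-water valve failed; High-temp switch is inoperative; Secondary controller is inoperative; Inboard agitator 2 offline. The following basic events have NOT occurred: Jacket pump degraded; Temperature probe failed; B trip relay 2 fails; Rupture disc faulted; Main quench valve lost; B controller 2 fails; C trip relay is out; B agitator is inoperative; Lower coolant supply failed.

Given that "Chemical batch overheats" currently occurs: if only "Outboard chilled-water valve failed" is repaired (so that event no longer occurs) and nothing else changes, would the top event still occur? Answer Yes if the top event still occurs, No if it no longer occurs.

Counterfactual: set "Outboard chilled-water valve failed" to not occurred.
Cooling jacket inoperative [AND]: High-temp switch is inoperative=occurs, Temperature probe failed=not, Outboard chilled-water valve failed=not → not all inputs occur → does not occur.
Agitation branch inoperative [OR]: Secondary controller is inoperative=occurs, Cooling jacket inoperative=not, Main quench valve lost=not → at least one input occurs → occurs.
Temperature loop unavailable [OR]: C trip relay is out=not, B agitator is inoperative=not, Agitation branch inoperative=occurs, Jacket pump degraded=not → at least one input occurs → occurs.
Vent system fails [AND]: B trip relay 2 fails=not, Inboard agitator 2 offline=occurs → not all inputs occur → does not occur.
Interlock chain unavailable [AND]: Rupture disc faulted=not, Lower coolant supply failed=not, Vent system fails=not → not all inputs occur → does not occur.
Chemical batch overheats [OR]: Temperature loop unavailable=occurs, Interlock chain unavailable=not, B controller 2 fails=not → at least one input occurs → occurs.

Yes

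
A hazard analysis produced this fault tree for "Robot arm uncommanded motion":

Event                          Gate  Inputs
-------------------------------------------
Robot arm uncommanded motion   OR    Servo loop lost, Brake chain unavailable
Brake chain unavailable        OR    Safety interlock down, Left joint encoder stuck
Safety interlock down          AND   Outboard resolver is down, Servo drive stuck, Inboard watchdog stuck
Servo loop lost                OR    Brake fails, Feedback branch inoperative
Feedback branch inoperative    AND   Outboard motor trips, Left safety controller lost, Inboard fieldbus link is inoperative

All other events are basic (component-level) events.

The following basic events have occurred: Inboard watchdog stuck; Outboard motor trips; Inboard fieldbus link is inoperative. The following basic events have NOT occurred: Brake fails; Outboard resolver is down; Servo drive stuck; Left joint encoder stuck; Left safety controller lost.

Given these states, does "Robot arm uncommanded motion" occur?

Feedback branch inoperative [AND]: Outboard motor trips=occurs, Left safety controller lost=not, Inboard fieldbus link is inoperative=occurs → not all inputs occur → does not occur.
Servo loop lost [OR]: Brake fails=not, Feedback branch inoperative=not → no input occurs → does not occur.
Safety interlock down [AND]: Outboard resolver is down=not, Servo drive stuck=not, Inboard watchdog stuck=occurs → not all inputs occur → does not occur.
Brake chain unavailable [OR]: Safety interlock down=not, Left joint encoder stuck=not → no input occurs → does not occur.
Robot arm uncommanded motion [OR]: Servo loop lost=not, Brake chain unavailable=not → no input occurs → does not occur.

No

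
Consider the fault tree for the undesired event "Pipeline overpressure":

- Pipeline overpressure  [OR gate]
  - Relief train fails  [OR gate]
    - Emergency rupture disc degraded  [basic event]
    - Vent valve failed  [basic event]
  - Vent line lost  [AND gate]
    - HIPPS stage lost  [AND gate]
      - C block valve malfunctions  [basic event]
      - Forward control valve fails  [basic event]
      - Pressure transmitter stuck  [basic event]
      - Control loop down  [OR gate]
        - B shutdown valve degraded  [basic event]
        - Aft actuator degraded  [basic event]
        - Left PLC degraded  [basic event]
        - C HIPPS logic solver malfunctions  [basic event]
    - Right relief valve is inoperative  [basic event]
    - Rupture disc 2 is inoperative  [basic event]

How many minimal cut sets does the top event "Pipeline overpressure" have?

6

Relief train fails [OR]: union of children's cut sets → 2 cut set(s).
Control loop down [OR]: union of children's cut sets → 4 cut set(s).
HIPPS stage lost [AND]: one cut set from each child combined → 1 × 1 × 1 × 4 = 4 cut set(s).
Vent line lost [AND]: one cut set from each child combined → 4 × 1 × 1 = 4 cut set(s).
Pipeline overpressure [OR]: union of children's cut sets → 6 cut set(s).
Minimal cut sets: {Emergency rupture disc degraded}; {Vent valve failed}; {B shutdown valve degraded, C block valve malfunctions, Forward control valve fails, Pressure transmitter stuck, Right relief valve is inoperative, Rupture disc 2 is inoperative}; {Aft actuator degraded, C block valve malfunctions, Forward control valve fails, Pressure transmitter stuck, Right relief valve is inoperative, Rupture disc 2 is inoperative}; {C block valve malfunctions, Forward control valve fails, Left PLC degraded, Pressure transmitter stuck, Right relief valve is inoperative, Rupture disc 2 is inoperative}; {C HIPPS logic solver malfunctions, C block valve malfunctions, Forward control valve fails, Pressure transmitter stuck, Right relief valve is inoperative, Rupture disc 2 is inoperative}.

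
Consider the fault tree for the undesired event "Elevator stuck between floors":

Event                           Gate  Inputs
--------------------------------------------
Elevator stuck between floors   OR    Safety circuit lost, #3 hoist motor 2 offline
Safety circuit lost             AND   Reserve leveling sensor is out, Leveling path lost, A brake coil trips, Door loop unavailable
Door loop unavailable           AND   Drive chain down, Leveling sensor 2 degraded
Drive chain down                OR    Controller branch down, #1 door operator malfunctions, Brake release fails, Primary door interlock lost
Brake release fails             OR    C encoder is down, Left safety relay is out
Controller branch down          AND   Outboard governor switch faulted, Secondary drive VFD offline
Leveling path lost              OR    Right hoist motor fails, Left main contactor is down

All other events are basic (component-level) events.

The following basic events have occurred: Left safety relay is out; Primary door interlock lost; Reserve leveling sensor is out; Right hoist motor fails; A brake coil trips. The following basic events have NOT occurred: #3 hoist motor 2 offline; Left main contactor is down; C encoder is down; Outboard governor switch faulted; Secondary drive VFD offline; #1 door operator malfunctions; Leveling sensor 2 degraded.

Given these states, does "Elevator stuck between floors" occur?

No

Leveling path lost [OR]: Right hoist motor fails=occurs, Left main contactor is down=not → at least one input occurs → occurs.
Controller branch down [AND]: Outboard governor switch faulted=not, Secondary drive VFD offline=not → not all inputs occur → does not occur.
Brake release fails [OR]: C encoder is down=not, Left safety relay is out=occurs → at least one input occurs → occurs.
Drive chain down [OR]: Controller branch down=not, #1 door operator malfunctions=not, Brake release fails=occurs, Primary door interlock lost=occurs → at least one input occurs → occurs.
Door loop unavailable [AND]: Drive chain down=occurs, Leveling sensor 2 degraded=not → not all inputs occur → does not occur.
Safety circuit lost [AND]: Reserve leveling sensor is out=occurs, Leveling path lost=occurs, A brake coil trips=occurs, Door loop unavailable=not → not all inputs occur → does not occur.
Elevator stuck between floors [OR]: Safety circuit lost=not, #3 hoist motor 2 offline=not → no input occurs → does not occur.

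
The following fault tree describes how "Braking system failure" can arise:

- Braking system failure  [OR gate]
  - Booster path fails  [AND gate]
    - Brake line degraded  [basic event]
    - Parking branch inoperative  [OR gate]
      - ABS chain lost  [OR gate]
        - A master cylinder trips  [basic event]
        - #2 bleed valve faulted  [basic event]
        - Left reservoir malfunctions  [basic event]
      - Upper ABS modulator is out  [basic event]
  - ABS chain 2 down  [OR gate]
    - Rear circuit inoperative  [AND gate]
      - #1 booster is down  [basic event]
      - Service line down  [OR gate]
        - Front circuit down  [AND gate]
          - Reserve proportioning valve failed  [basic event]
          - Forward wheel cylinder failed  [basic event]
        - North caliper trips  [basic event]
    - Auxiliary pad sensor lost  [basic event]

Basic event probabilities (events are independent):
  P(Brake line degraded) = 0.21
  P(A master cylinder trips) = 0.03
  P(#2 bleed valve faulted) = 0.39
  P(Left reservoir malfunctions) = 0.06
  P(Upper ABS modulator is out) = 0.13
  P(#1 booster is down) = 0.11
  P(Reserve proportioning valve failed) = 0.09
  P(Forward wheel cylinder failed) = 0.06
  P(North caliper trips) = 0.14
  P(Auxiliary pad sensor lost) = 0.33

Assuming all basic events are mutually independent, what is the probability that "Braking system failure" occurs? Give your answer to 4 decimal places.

0.4121

P(ABS chain lost) [OR] = 1 − (1−0.03) × (1−0.39) × (1−0.06) = 0.443802
P(Parking branch inoperative) [OR] = 1 − (1−0.443802) × (1−0.13) = 0.516108
P(Booster path fails) [AND] = 0.21 × 0.516108 = 0.108383
P(Front circuit down) [AND] = 0.09 × 0.06 = 0.005400
P(Service line down) [OR] = 1 − (1−0.005400) × (1−0.14) = 0.144644
P(Rear circuit inoperative) [AND] = 0.11 × 0.144644 = 0.015911
P(ABS chain 2 down) [OR] = 1 − (1−0.015911) × (1−0.33) = 0.340660
P(Braking system failure) [OR] = 1 − (1−0.108383) × (1−0.340660) = 0.412121
Rounded to 4 decimal places: P(Braking system failure) ≈ 0.4121.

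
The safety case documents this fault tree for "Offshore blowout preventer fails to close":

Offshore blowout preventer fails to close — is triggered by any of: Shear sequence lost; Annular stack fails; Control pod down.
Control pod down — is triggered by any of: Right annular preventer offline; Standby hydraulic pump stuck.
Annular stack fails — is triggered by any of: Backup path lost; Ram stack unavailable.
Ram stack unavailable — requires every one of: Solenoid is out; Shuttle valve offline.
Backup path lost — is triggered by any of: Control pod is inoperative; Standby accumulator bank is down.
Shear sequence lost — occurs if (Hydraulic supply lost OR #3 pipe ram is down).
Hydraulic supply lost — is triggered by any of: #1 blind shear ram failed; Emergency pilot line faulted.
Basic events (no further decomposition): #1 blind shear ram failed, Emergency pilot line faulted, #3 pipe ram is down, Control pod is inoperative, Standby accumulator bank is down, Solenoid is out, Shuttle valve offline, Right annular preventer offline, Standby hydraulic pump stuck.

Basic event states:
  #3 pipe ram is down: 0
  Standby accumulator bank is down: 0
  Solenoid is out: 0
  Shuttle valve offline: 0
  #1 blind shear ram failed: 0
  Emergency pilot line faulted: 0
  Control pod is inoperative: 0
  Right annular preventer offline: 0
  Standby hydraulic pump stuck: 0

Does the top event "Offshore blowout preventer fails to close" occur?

Hydraulic supply lost [OR]: #1 blind shear ram failed=not, Emergency pilot line faulted=not → no input occurs → does not occur.
Shear sequence lost [OR]: Hydraulic supply lost=not, #3 pipe ram is down=not → no input occurs → does not occur.
Backup path lost [OR]: Control pod is inoperative=not, Standby accumulator bank is down=not → no input occurs → does not occur.
Ram stack unavailable [AND]: Solenoid is out=not, Shuttle valve offline=not → not all inputs occur → does not occur.
Annular stack fails [OR]: Backup path lost=not, Ram stack unavailable=not → no input occurs → does not occur.
Control pod down [OR]: Right annular preventer offline=not, Standby hydraulic pump stuck=not → no input occurs → does not occur.
Offshore blowout preventer fails to close [OR]: Shear sequence lost=not, Annular stack fails=not, Control pod down=not → no input occurs → does not occur.

No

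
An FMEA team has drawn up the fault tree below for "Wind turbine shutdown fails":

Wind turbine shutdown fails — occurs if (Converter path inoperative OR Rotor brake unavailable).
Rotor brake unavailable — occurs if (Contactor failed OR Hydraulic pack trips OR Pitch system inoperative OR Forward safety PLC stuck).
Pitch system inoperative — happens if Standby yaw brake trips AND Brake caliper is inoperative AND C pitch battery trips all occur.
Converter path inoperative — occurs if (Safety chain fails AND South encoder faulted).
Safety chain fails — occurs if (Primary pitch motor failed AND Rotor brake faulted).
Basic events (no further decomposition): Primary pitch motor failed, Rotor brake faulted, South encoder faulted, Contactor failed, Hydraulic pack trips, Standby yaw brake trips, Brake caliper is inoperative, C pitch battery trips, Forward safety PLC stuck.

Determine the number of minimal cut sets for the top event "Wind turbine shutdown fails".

Safety chain fails [AND]: one cut set from each child combined → 1 × 1 = 1 cut set(s).
Converter path inoperative [AND]: one cut set from each child combined → 1 × 1 = 1 cut set(s).
Pitch system inoperative [AND]: one cut set from each child combined → 1 × 1 × 1 = 1 cut set(s).
Rotor brake unavailable [OR]: union of children's cut sets → 4 cut set(s).
Wind turbine shutdown fails [OR]: union of children's cut sets → 5 cut set(s).
Minimal cut sets: {Primary pitch motor failed, Rotor brake faulted, South encoder faulted}; {Contactor failed}; {Hydraulic pack trips}; {Brake caliper is inoperative, C pitch battery trips, Standby yaw brake trips}; {Forward safety PLC stuck}.

5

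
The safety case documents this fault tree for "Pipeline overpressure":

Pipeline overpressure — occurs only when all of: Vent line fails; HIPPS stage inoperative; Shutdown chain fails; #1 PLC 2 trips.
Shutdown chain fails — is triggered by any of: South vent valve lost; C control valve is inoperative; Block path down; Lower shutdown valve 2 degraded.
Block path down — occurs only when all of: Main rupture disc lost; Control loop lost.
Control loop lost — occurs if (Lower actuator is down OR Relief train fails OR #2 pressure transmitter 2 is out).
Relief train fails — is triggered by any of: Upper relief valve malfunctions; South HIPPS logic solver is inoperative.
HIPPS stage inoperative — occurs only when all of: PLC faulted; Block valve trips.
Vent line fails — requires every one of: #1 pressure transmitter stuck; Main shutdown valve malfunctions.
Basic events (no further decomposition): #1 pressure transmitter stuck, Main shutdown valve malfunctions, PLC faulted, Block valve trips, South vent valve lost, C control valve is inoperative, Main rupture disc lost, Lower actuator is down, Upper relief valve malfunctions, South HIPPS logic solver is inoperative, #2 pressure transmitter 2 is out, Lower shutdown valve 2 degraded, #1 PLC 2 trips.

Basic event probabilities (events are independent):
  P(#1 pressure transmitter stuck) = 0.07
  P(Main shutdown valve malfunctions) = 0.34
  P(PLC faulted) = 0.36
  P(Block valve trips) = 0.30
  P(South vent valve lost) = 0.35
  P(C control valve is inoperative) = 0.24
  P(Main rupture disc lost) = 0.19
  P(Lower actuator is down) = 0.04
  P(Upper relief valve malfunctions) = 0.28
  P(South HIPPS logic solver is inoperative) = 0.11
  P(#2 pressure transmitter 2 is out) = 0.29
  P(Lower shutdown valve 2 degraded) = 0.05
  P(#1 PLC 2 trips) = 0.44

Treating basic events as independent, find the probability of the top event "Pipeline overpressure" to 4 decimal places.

P(Vent line fails) [AND] = 0.07 × 0.34 = 0.023800
P(HIPPS stage inoperative) [AND] = 0.36 × 0.30 = 0.108000
P(Relief train fails) [OR] = 1 − (1−0.28) × (1−0.11) = 0.359200
P(Control loop lost) [OR] = 1 − (1−0.04) × (1−0.359200) × (1−0.29) = 0.563231
P(Block path down) [AND] = 0.19 × 0.563231 = 0.107014
P(Shutdown chain fails) [OR] = 1 − (1−0.35) × (1−0.24) × (1−0.107014) × (1−0.05) = 0.580922
P(Pipeline overpressure) [AND] = 0.023800 × 0.108000 × 0.580922 × 0.44 = 0.000657
Rounded to 4 decimal places: P(Pipeline overpressure) ≈ 0.0007.

0.0007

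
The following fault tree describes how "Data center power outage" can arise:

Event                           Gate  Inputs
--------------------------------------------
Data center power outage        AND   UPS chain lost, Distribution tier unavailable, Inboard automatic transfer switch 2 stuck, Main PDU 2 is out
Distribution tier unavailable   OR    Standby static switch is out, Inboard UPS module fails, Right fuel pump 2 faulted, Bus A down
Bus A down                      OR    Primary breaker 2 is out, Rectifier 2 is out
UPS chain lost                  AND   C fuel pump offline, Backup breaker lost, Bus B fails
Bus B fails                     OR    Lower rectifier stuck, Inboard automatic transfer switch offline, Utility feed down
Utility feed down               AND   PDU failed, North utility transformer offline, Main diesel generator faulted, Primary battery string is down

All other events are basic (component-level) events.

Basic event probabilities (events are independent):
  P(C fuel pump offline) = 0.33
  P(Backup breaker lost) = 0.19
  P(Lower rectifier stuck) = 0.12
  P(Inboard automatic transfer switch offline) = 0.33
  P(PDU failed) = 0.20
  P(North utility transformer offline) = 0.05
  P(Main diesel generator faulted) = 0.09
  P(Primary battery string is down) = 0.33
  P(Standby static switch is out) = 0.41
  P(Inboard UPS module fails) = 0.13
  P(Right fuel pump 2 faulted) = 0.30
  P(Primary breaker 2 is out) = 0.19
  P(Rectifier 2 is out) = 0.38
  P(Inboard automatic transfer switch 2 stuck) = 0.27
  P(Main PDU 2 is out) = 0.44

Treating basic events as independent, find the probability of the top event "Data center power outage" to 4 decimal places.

P(Utility feed down) [AND] = 0.20 × 0.05 × 0.09 × 0.33 = 0.000297
P(Bus B fails) [OR] = 1 − (1−0.12) × (1−0.33) × (1−0.000297) = 0.410575
P(UPS chain lost) [AND] = 0.33 × 0.19 × 0.410575 = 0.025743
P(Bus A down) [OR] = 1 − (1−0.19) × (1−0.38) = 0.497800
P(Distribution tier unavailable) [OR] = 1 − (1−0.41) × (1−0.13) × (1−0.30) × (1−0.497800) = 0.819555
P(Data center power outage) [AND] = 0.025743 × 0.819555 × 0.27 × 0.44 = 0.002506
Rounded to 4 decimal places: P(Data center power outage) ≈ 0.0025.

0.0025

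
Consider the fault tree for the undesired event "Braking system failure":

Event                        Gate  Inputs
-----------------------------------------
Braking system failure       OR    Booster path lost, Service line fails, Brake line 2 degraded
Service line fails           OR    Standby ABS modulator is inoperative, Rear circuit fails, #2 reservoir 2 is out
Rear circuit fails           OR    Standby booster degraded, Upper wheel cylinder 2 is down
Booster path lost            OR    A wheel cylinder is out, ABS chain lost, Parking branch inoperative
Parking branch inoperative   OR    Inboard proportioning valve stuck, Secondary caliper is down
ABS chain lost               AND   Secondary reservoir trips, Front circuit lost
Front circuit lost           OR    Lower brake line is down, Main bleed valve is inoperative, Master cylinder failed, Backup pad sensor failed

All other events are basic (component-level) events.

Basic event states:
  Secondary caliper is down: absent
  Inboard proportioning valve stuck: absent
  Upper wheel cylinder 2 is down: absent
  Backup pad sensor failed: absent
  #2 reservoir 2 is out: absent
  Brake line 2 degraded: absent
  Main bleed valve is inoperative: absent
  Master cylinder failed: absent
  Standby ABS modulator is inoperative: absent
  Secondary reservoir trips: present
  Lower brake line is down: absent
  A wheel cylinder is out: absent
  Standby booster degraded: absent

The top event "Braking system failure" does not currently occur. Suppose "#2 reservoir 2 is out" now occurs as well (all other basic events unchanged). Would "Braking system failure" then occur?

Counterfactual: set "#2 reservoir 2 is out" to occurred.
Front circuit lost [OR]: Lower brake line is down=not, Main bleed valve is inoperative=not, Master cylinder failed=not, Backup pad sensor failed=not → no input occurs → does not occur.
ABS chain lost [AND]: Secondary reservoir trips=occurs, Front circuit lost=not → not all inputs occur → does not occur.
Parking branch inoperative [OR]: Inboard proportioning valve stuck=not, Secondary caliper is down=not → no input occurs → does not occur.
Booster path lost [OR]: A wheel cylinder is out=not, ABS chain lost=not, Parking branch inoperative=not → no input occurs → does not occur.
Rear circuit fails [OR]: Standby booster degraded=not, Upper wheel cylinder 2 is down=not → no input occurs → does not occur.
Service line fails [OR]: Standby ABS modulator is inoperative=not, Rear circuit fails=not, #2 reservoir 2 is out=occurs → at least one input occurs → occurs.
Braking system failure [OR]: Booster path lost=not, Service line fails=occurs, Brake line 2 degraded=not → at least one input occurs → occurs.

Yes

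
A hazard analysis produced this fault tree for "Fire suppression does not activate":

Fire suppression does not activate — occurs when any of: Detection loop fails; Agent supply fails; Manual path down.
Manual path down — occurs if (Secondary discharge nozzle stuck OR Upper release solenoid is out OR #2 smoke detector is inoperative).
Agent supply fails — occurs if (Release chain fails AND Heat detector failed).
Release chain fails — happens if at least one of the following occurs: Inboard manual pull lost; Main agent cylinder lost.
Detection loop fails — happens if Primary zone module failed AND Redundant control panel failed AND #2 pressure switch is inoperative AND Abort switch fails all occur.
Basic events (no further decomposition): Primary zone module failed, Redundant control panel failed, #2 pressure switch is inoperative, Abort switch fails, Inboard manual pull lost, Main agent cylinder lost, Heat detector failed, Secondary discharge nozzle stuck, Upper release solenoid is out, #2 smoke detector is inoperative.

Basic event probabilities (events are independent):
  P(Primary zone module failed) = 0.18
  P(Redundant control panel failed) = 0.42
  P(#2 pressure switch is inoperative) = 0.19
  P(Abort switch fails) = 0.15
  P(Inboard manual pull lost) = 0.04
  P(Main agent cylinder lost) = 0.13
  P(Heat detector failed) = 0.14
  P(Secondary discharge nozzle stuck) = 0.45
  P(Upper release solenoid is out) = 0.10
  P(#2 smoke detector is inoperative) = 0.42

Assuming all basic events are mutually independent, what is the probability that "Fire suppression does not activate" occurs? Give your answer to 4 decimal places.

0.7201

P(Detection loop fails) [AND] = 0.18 × 0.42 × 0.19 × 0.15 = 0.002155
P(Release chain fails) [OR] = 1 − (1−0.04) × (1−0.13) = 0.164800
P(Agent supply fails) [AND] = 0.164800 × 0.14 = 0.023072
P(Manual path down) [OR] = 1 − (1−0.45) × (1−0.10) × (1−0.42) = 0.712900
P(Fire suppression does not activate) [OR] = 1 − (1−0.002155) × (1−0.023072) × (1−0.712900) = 0.720128
Rounded to 4 decimal places: P(Fire suppression does not activate) ≈ 0.7201.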